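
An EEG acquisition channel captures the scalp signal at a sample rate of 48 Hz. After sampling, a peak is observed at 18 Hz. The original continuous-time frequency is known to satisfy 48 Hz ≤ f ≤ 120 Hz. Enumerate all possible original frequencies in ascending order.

66 Hz, 78 Hz, 114 Hz

Frequencies that alias to 18 Hz are k·fs ± 18 Hz for integer k ≥ 0.
k=0: 18 Hz.
k=1: 30 Hz, 66 Hz.
k=2: 78 Hz, 114 Hz.
k=3: 126 Hz, 162 Hz.
Within [48 Hz, 120 Hz]: 66 Hz, 78 Hz, 114 Hz.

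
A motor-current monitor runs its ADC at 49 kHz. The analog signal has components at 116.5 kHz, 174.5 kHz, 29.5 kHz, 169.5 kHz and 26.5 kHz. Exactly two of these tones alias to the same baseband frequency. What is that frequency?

22.5 kHz

fs/2 = 24.5 kHz.
116.5 kHz mod fs = 18.5 kHz.
18.5 kHz ≤ fs/2 = 24.5 kHz, appears at 18.5 kHz.
174.5 kHz mod fs = 27.5 kHz.
27.5 kHz > fs/2 = 24.5 kHz, folds to fs − 27.5 kHz = 21.5 kHz.
29.5 kHz > fs/2 = 24.5 kHz, folds to fs − 29.5 kHz = 19.5 kHz.
169.5 kHz mod fs = 22.5 kHz.
22.5 kHz ≤ fs/2 = 24.5 kHz, appears at 22.5 kHz.
26.5 kHz > fs/2 = 24.5 kHz, folds to fs − 26.5 kHz = 22.5 kHz.
26.5 kHz and 169.5 kHz both map to 22.5 kHz.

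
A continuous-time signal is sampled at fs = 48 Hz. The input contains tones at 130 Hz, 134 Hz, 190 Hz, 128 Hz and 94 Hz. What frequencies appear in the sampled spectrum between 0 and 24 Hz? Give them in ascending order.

2 Hz, 10 Hz, 14 Hz, 16 Hz

fs/2 = 24 Hz.
130 Hz mod fs = 34 Hz.
34 Hz > fs/2 = 24 Hz, folds to fs − 34 Hz = 14 Hz.
134 Hz mod fs = 38 Hz.
38 Hz > fs/2 = 24 Hz, folds to fs − 38 Hz = 10 Hz.
190 Hz mod fs = 46 Hz.
46 Hz > fs/2 = 24 Hz, folds to fs − 46 Hz = 2 Hz.
128 Hz mod fs = 32 Hz.
32 Hz > fs/2 = 24 Hz, folds to fs − 32 Hz = 16 Hz.
94 Hz mod fs = 46 Hz.
46 Hz > fs/2 = 24 Hz, folds to fs − 46 Hz = 2 Hz.
Distinct values: {2 Hz, 10 Hz, 14 Hz, 16 Hz}.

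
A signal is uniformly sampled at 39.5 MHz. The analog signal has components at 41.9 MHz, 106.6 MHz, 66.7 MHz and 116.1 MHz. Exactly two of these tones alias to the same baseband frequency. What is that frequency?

2.4 MHz

fs/2 = 19.75 MHz.
41.9 MHz mod fs = 2.4 MHz.
2.4 MHz ≤ fs/2 = 19.75 MHz, appears at 2.4 MHz.
106.6 MHz mod fs = 27.6 MHz.
27.6 MHz > fs/2 = 19.75 MHz, folds to fs − 27.6 MHz = 11.9 MHz.
66.7 MHz mod fs = 27.2 MHz.
27.2 MHz > fs/2 = 19.75 MHz, folds to fs − 27.2 MHz = 12.3 MHz.
116.1 MHz mod fs = 37.1 MHz.
37.1 MHz > fs/2 = 19.75 MHz, folds to fs − 37.1 MHz = 2.4 MHz.
41.9 MHz and 116.1 MHz both map to 2.4 MHz.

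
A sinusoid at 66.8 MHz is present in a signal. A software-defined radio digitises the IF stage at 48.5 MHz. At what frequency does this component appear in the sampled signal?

66.8 MHz mod fs = 18.3 MHz.
18.3 MHz ≤ fs/2 = 24.25 MHz, appears at 18.3 MHz.

18.3 MHz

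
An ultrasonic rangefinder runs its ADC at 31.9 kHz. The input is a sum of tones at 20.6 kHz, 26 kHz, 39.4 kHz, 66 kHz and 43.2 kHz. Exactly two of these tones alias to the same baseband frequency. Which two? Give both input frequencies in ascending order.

fs/2 = 15.95 kHz.
20.6 kHz > fs/2 = 15.95 kHz, folds to fs − 20.6 kHz = 11.3 kHz.
26 kHz > fs/2 = 15.95 kHz, folds to fs − 26 kHz = 5.9 kHz.
39.4 kHz mod fs = 7.5 kHz.
7.5 kHz ≤ fs/2 = 15.95 kHz, appears at 7.5 kHz.
66 kHz mod fs = 2.2 kHz.
2.2 kHz ≤ fs/2 = 15.95 kHz, appears at 2.2 kHz.
43.2 kHz mod fs = 11.3 kHz.
11.3 kHz ≤ fs/2 = 15.95 kHz, appears at 11.3 kHz.
20.6 kHz and 43.2 kHz both map to 11.3 kHz.

20.6 kHz, 43.2 kHz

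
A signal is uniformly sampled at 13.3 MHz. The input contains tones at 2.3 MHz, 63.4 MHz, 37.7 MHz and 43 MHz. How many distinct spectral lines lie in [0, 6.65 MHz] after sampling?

fs/2 = 6.65 MHz.
2.3 MHz ≤ fs/2 = 6.65 MHz, passes unchanged.
63.4 MHz mod fs = 10.2 MHz.
10.2 MHz > fs/2 = 6.65 MHz, folds to fs − 10.2 MHz = 3.1 MHz.
37.7 MHz mod fs = 11.1 MHz.
11.1 MHz > fs/2 = 6.65 MHz, folds to fs − 11.1 MHz = 2.2 MHz.
43 MHz mod fs = 3.1 MHz.
3.1 MHz ≤ fs/2 = 6.65 MHz, appears at 3.1 MHz.
Distinct values: {2.2 MHz, 2.3 MHz, 3.1 MHz} → 3.

3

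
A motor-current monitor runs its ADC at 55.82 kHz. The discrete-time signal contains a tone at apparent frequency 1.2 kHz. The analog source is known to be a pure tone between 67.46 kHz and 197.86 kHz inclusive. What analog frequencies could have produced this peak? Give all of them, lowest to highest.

110.44 kHz, 112.84 kHz, 166.26 kHz, 168.66 kHz

Frequencies that alias to 1.2 kHz are k·fs ± 1.2 kHz for integer k ≥ 0.
k=0: 1.2 kHz.
k=1: 54.62 kHz, 57.02 kHz.
k=2: 110.44 kHz, 112.84 kHz.
k=3: 166.26 kHz, 168.66 kHz.
k=4: 222.08 kHz, 224.48 kHz.
Within [67.46 kHz, 197.86 kHz]: 110.44 kHz, 112.84 kHz, 166.26 kHz, 168.66 kHz.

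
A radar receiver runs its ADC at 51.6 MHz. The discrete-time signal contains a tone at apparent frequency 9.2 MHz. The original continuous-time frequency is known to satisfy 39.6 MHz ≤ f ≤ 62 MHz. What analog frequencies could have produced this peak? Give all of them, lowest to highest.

42.4 MHz, 60.8 MHz

Frequencies that alias to 9.2 MHz are k·fs ± 9.2 MHz for integer k ≥ 0.
k=0: 9.2 MHz.
k=1: 42.4 MHz, 60.8 MHz.
k=2: 94 MHz, 112.4 MHz.
Within [39.6 MHz, 62 MHz]: 42.4 MHz, 60.8 MHz.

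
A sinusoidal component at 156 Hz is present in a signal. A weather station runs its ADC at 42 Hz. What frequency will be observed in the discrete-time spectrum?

12 Hz

156 Hz mod fs = 30 Hz.
30 Hz > fs/2 = 21 Hz, folds to fs − 30 Hz = 12 Hz.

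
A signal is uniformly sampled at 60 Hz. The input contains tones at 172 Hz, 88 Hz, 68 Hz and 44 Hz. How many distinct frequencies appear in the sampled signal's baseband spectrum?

fs/2 = 30 Hz.
172 Hz mod fs = 52 Hz.
52 Hz > fs/2 = 30 Hz, folds to fs − 52 Hz = 8 Hz.
88 Hz mod fs = 28 Hz.
28 Hz ≤ fs/2 = 30 Hz, appears at 28 Hz.
68 Hz mod fs = 8 Hz.
8 Hz ≤ fs/2 = 30 Hz, appears at 8 Hz.
44 Hz > fs/2 = 30 Hz, folds to fs − 44 Hz = 16 Hz.
Distinct values: {8 Hz, 16 Hz, 28 Hz} → 3.

3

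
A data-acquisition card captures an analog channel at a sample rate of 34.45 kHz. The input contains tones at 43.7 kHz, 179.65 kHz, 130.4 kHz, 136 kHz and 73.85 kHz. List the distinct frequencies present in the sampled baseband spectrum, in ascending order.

1.8 kHz, 4.95 kHz, 7.4 kHz, 9.25 kHz

fs/2 = 17.225 kHz.
43.7 kHz mod fs = 9.25 kHz.
9.25 kHz ≤ fs/2 = 17.225 kHz, appears at 9.25 kHz.
179.65 kHz mod fs = 7.4 kHz.
7.4 kHz ≤ fs/2 = 17.225 kHz, appears at 7.4 kHz.
130.4 kHz mod fs = 27.05 kHz.
27.05 kHz > fs/2 = 17.225 kHz, folds to fs − 27.05 kHz = 7.4 kHz.
136 kHz mod fs = 32.65 kHz.
32.65 kHz > fs/2 = 17.225 kHz, folds to fs − 32.65 kHz = 1.8 kHz.
73.85 kHz mod fs = 4.95 kHz.
4.95 kHz ≤ fs/2 = 17.225 kHz, appears at 4.95 kHz.
Distinct values: {1.8 kHz, 4.95 kHz, 7.4 kHz, 9.25 kHz}.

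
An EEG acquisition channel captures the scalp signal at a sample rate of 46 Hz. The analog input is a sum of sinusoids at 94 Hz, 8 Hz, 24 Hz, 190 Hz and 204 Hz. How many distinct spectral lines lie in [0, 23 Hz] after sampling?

5

fs/2 = 23 Hz.
94 Hz mod fs = 2 Hz.
2 Hz ≤ fs/2 = 23 Hz, appears at 2 Hz.
8 Hz ≤ fs/2 = 23 Hz, passes unchanged.
24 Hz > fs/2 = 23 Hz, folds to fs − 24 Hz = 22 Hz.
190 Hz mod fs = 6 Hz.
6 Hz ≤ fs/2 = 23 Hz, appears at 6 Hz.
204 Hz mod fs = 20 Hz.
20 Hz ≤ fs/2 = 23 Hz, appears at 20 Hz.
Distinct values: {2 Hz, 6 Hz, 8 Hz, 20 Hz, 22 Hz} → 5.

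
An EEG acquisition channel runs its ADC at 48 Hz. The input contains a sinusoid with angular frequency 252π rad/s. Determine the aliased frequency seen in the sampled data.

18 Hz

ω = 252π rad/s → f = ω/(2π) = 126 Hz.
126 Hz mod fs = 30 Hz.
30 Hz > fs/2 = 24 Hz, folds to fs − 30 Hz = 18 Hz.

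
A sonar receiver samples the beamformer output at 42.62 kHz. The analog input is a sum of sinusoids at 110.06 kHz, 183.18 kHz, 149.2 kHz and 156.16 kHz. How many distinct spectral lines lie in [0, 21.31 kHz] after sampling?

fs/2 = 21.31 kHz.
110.06 kHz mod fs = 24.82 kHz.
24.82 kHz > fs/2 = 21.31 kHz, folds to fs − 24.82 kHz = 17.8 kHz.
183.18 kHz mod fs = 12.7 kHz.
12.7 kHz ≤ fs/2 = 21.31 kHz, appears at 12.7 kHz.
149.2 kHz mod fs = 21.34 kHz.
21.34 kHz > fs/2 = 21.31 kHz, folds to fs − 21.34 kHz = 21.28 kHz.
156.16 kHz mod fs = 28.3 kHz.
28.3 kHz > fs/2 = 21.31 kHz, folds to fs − 28.3 kHz = 14.32 kHz.
Distinct values: {12.7 kHz, 14.32 kHz, 17.8 kHz, 21.28 kHz} → 4.

4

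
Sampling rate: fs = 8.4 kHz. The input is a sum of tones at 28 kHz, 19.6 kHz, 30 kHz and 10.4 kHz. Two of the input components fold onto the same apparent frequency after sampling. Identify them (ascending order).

fs/2 = 4.2 kHz.
28 kHz mod fs = 2.8 kHz.
2.8 kHz ≤ fs/2 = 4.2 kHz, appears at 2.8 kHz.
19.6 kHz mod fs = 2.8 kHz.
2.8 kHz ≤ fs/2 = 4.2 kHz, appears at 2.8 kHz.
30 kHz mod fs = 4.8 kHz.
4.8 kHz > fs/2 = 4.2 kHz, folds to fs − 4.8 kHz = 3.6 kHz.
10.4 kHz mod fs = 2 kHz.
2 kHz ≤ fs/2 = 4.2 kHz, appears at 2 kHz.
19.6 kHz and 28 kHz both map to 2.8 kHz.

19.6 kHz, 28 kHz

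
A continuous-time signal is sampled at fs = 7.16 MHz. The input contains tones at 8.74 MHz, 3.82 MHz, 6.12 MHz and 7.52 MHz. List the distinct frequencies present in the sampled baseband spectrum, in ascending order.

0.36 MHz, 1.04 MHz, 1.58 MHz, 3.34 MHz

fs/2 = 3.58 MHz.
8.74 MHz mod fs = 1.58 MHz.
1.58 MHz ≤ fs/2 = 3.58 MHz, appears at 1.58 MHz.
3.82 MHz > fs/2 = 3.58 MHz, folds to fs − 3.82 MHz = 3.34 MHz.
6.12 MHz > fs/2 = 3.58 MHz, folds to fs − 6.12 MHz = 1.04 MHz.
7.52 MHz mod fs = 0.36 MHz.
0.36 MHz ≤ fs/2 = 3.58 MHz, appears at 0.36 MHz.
Distinct values: {0.36 MHz, 1.04 MHz, 1.58 MHz, 3.34 MHz}.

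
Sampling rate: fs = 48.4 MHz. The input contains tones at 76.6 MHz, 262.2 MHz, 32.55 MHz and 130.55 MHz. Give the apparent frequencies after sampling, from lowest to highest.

fs/2 = 24.2 MHz.
76.6 MHz mod fs = 28.2 MHz.
28.2 MHz > fs/2 = 24.2 MHz, folds to fs − 28.2 MHz = 20.2 MHz.
262.2 MHz mod fs = 20.2 MHz.
20.2 MHz ≤ fs/2 = 24.2 MHz, appears at 20.2 MHz.
32.55 MHz > fs/2 = 24.2 MHz, folds to fs − 32.55 MHz = 15.85 MHz.
130.55 MHz mod fs = 33.75 MHz.
33.75 MHz > fs/2 = 24.2 MHz, folds to fs − 33.75 MHz = 14.65 MHz.
Distinct values: {14.65 MHz, 15.85 MHz, 20.2 MHz}.

14.65 MHz, 15.85 MHz, 20.2 MHz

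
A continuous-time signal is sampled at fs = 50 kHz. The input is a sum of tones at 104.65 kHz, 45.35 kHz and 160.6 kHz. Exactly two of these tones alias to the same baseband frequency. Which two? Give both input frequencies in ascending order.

45.35 kHz, 104.65 kHz

fs/2 = 25 kHz.
104.65 kHz mod fs = 4.65 kHz.
4.65 kHz ≤ fs/2 = 25 kHz, appears at 4.65 kHz.
45.35 kHz > fs/2 = 25 kHz, folds to fs − 45.35 kHz = 4.65 kHz.
160.6 kHz mod fs = 10.6 kHz.
10.6 kHz ≤ fs/2 = 25 kHz, appears at 10.6 kHz.
45.35 kHz and 104.65 kHz both map to 4.65 kHz.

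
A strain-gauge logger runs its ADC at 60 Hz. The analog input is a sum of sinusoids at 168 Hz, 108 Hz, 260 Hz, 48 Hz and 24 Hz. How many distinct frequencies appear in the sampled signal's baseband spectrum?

3

fs/2 = 30 Hz.
168 Hz mod fs = 48 Hz.
48 Hz > fs/2 = 30 Hz, folds to fs − 48 Hz = 12 Hz.
108 Hz mod fs = 48 Hz.
48 Hz > fs/2 = 30 Hz, folds to fs − 48 Hz = 12 Hz.
260 Hz mod fs = 20 Hz.
20 Hz ≤ fs/2 = 30 Hz, appears at 20 Hz.
48 Hz > fs/2 = 30 Hz, folds to fs − 48 Hz = 12 Hz.
24 Hz ≤ fs/2 = 30 Hz, passes unchanged.
Distinct values: {12 Hz, 20 Hz, 24 Hz} → 3.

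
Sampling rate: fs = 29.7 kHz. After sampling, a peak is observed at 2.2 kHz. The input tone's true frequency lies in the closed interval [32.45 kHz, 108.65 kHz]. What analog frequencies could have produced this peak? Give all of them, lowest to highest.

57.2 kHz, 61.6 kHz, 86.9 kHz, 91.3 kHz

Frequencies that alias to 2.2 kHz are k·fs ± 2.2 kHz for integer k ≥ 0.
k=0: 2.2 kHz.
k=1: 27.5 kHz, 31.9 kHz.
k=2: 57.2 kHz, 61.6 kHz.
k=3: 86.9 kHz, 91.3 kHz.
k=4: 116.6 kHz, 121 kHz.
Within [32.45 kHz, 108.65 kHz]: 57.2 kHz, 61.6 kHz, 86.9 kHz, 91.3 kHz.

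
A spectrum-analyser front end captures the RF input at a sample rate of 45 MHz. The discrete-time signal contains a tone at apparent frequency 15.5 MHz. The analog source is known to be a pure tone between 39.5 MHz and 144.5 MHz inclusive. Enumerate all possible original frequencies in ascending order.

60.5 MHz, 74.5 MHz, 105.5 MHz, 119.5 MHz

Frequencies that alias to 15.5 MHz are k·fs ± 15.5 MHz for integer k ≥ 0.
k=0: 15.5 MHz.
k=1: 29.5 MHz, 60.5 MHz.
k=2: 74.5 MHz, 105.5 MHz.
k=3: 119.5 MHz, 150.5 MHz.
k=4: 164.5 MHz, 195.5 MHz.
Within [39.5 MHz, 144.5 MHz]: 60.5 MHz, 74.5 MHz, 105.5 MHz, 119.5 MHz.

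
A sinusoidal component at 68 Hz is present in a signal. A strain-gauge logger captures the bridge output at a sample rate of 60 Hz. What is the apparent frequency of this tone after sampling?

8 Hz

68 Hz mod fs = 8 Hz.
8 Hz ≤ fs/2 = 30 Hz, appears at 8 Hz.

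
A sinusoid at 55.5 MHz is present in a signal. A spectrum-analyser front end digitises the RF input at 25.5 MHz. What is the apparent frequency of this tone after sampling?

4.5 MHz

55.5 MHz mod fs = 4.5 MHz.
4.5 MHz ≤ fs/2 = 12.75 MHz, appears at 4.5 MHz.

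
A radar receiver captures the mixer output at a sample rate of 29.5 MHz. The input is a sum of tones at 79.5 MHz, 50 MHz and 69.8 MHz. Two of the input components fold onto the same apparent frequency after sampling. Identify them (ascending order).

fs/2 = 14.75 MHz.
79.5 MHz mod fs = 20.5 MHz.
20.5 MHz > fs/2 = 14.75 MHz, folds to fs − 20.5 MHz = 9 MHz.
50 MHz mod fs = 20.5 MHz.
20.5 MHz > fs/2 = 14.75 MHz, folds to fs − 20.5 MHz = 9 MHz.
69.8 MHz mod fs = 10.8 MHz.
10.8 MHz ≤ fs/2 = 14.75 MHz, appears at 10.8 MHz.
50 MHz and 79.5 MHz both map to 9 MHz.

50 MHz, 79.5 MHz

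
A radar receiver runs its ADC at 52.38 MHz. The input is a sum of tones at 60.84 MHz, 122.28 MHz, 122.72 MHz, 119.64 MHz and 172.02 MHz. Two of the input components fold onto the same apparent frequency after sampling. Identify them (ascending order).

fs/2 = 26.19 MHz.
60.84 MHz mod fs = 8.46 MHz.
8.46 MHz ≤ fs/2 = 26.19 MHz, appears at 8.46 MHz.
122.28 MHz mod fs = 17.52 MHz.
17.52 MHz ≤ fs/2 = 26.19 MHz, appears at 17.52 MHz.
122.72 MHz mod fs = 17.96 MHz.
17.96 MHz ≤ fs/2 = 26.19 MHz, appears at 17.96 MHz.
119.64 MHz mod fs = 14.88 MHz.
14.88 MHz ≤ fs/2 = 26.19 MHz, appears at 14.88 MHz.
172.02 MHz mod fs = 14.88 MHz.
14.88 MHz ≤ fs/2 = 26.19 MHz, appears at 14.88 MHz.
119.64 MHz and 172.02 MHz both map to 14.88 MHz.

119.64 MHz, 172.02 MHz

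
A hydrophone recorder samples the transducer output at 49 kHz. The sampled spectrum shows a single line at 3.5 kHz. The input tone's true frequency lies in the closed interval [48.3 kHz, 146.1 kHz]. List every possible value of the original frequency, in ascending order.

52.5 kHz, 94.5 kHz, 101.5 kHz, 143.5 kHz

Frequencies that alias to 3.5 kHz are k·fs ± 3.5 kHz for integer k ≥ 0.
k=0: 3.5 kHz.
k=1: 45.5 kHz, 52.5 kHz.
k=2: 94.5 kHz, 101.5 kHz.
k=3: 143.5 kHz, 150.5 kHz.
k=4: 192.5 kHz, 199.5 kHz.
Within [48.3 kHz, 146.1 kHz]: 52.5 kHz, 94.5 kHz, 101.5 kHz, 143.5 kHz.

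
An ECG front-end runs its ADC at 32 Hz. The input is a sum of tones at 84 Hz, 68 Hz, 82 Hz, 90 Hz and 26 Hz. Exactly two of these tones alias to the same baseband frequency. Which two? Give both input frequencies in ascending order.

26 Hz, 90 Hz

fs/2 = 16 Hz.
84 Hz mod fs = 20 Hz.
20 Hz > fs/2 = 16 Hz, folds to fs − 20 Hz = 12 Hz.
68 Hz mod fs = 4 Hz.
4 Hz ≤ fs/2 = 16 Hz, appears at 4 Hz.
82 Hz mod fs = 18 Hz.
18 Hz > fs/2 = 16 Hz, folds to fs − 18 Hz = 14 Hz.
90 Hz mod fs = 26 Hz.
26 Hz > fs/2 = 16 Hz, folds to fs − 26 Hz = 6 Hz.
26 Hz > fs/2 = 16 Hz, folds to fs − 26 Hz = 6 Hz.
26 Hz and 90 Hz both map to 6 Hz.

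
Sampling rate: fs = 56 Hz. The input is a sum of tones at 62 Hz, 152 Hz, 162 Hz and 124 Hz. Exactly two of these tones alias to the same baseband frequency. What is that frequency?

fs/2 = 28 Hz.
62 Hz mod fs = 6 Hz.
6 Hz ≤ fs/2 = 28 Hz, appears at 6 Hz.
152 Hz mod fs = 40 Hz.
40 Hz > fs/2 = 28 Hz, folds to fs − 40 Hz = 16 Hz.
162 Hz mod fs = 50 Hz.
50 Hz > fs/2 = 28 Hz, folds to fs − 50 Hz = 6 Hz.
124 Hz mod fs = 12 Hz.
12 Hz ≤ fs/2 = 28 Hz, appears at 12 Hz.
62 Hz and 162 Hz both map to 6 Hz.

6 Hz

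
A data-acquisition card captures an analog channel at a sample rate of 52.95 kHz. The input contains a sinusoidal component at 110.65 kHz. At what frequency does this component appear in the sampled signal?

4.75 kHz

110.65 kHz mod fs = 4.75 kHz.
4.75 kHz ≤ fs/2 = 26.475 kHz, appears at 4.75 kHz.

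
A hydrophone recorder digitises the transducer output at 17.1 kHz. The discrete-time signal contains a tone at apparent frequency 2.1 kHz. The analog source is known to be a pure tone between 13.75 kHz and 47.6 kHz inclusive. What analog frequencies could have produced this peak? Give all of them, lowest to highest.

15 kHz, 19.2 kHz, 32.1 kHz, 36.3 kHz

Frequencies that alias to 2.1 kHz are k·fs ± 2.1 kHz for integer k ≥ 0.
k=0: 2.1 kHz.
k=1: 15 kHz, 19.2 kHz.
k=2: 32.1 kHz, 36.3 kHz.
k=3: 49.2 kHz, 53.4 kHz.
Within [13.75 kHz, 47.6 kHz]: 15 kHz, 19.2 kHz, 32.1 kHz, 36.3 kHz.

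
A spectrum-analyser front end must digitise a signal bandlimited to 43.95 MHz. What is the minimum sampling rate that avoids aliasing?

87.9 MHz

Nyquist rate = 2 × 43.95 MHz = 87.9 MHz.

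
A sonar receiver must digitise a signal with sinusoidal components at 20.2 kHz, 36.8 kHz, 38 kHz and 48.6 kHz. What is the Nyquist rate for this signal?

97.2 kHz

Highest-frequency component: 48.6 kHz.
Nyquist rate = 2 × 48.6 kHz = 97.2 kHz.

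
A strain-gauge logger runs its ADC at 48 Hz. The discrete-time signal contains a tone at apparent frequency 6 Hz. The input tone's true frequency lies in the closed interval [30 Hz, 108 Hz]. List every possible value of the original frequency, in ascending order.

42 Hz, 54 Hz, 90 Hz, 102 Hz

Frequencies that alias to 6 Hz are k·fs ± 6 Hz for integer k ≥ 0.
k=0: 6 Hz.
k=1: 42 Hz, 54 Hz.
k=2: 90 Hz, 102 Hz.
k=3: 138 Hz, 150 Hz.
Within [30 Hz, 108 Hz]: 42 Hz, 54 Hz, 90 Hz, 102 Hz.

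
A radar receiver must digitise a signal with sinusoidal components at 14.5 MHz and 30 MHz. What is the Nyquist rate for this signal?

60 MHz

Highest-frequency component: 30 MHz.
Nyquist rate = 2 × 30 MHz = 60 MHz.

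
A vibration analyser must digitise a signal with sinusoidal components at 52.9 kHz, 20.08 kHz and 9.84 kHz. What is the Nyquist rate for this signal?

Highest-frequency component: 52.9 kHz.
Nyquist rate = 2 × 52.9 kHz = 105.8 kHz.

105.8 kHz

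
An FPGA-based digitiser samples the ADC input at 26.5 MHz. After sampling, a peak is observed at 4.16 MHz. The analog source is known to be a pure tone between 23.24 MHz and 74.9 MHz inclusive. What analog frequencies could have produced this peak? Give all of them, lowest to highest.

Frequencies that alias to 4.16 MHz are k·fs ± 4.16 MHz for integer k ≥ 0.
k=0: 4.16 MHz.
k=1: 22.34 MHz, 30.66 MHz.
k=2: 48.84 MHz, 57.16 MHz.
k=3: 75.34 MHz, 83.66 MHz.
Within [23.24 MHz, 74.9 MHz]: 30.66 MHz, 48.84 MHz, 57.16 MHz.

30.66 MHz, 48.84 MHz, 57.16 MHz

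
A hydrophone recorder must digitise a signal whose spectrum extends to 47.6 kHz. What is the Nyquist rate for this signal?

Nyquist rate = 2 × 47.6 kHz = 95.2 kHz.

95.2 kHz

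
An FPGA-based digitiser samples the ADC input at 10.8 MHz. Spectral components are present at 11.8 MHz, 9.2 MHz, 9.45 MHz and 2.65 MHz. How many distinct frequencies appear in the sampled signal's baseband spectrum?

fs/2 = 5.4 MHz.
11.8 MHz mod fs = 1 MHz.
1 MHz ≤ fs/2 = 5.4 MHz, appears at 1 MHz.
9.2 MHz > fs/2 = 5.4 MHz, folds to fs − 9.2 MHz = 1.6 MHz.
9.45 MHz > fs/2 = 5.4 MHz, folds to fs − 9.45 MHz = 1.35 MHz.
2.65 MHz ≤ fs/2 = 5.4 MHz, passes unchanged.
Distinct values: {1 MHz, 1.35 MHz, 1.6 MHz, 2.65 MHz} → 4.

4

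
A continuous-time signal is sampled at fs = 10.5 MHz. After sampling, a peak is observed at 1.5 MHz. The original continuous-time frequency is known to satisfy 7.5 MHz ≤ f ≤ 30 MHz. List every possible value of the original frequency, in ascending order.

9 MHz, 12 MHz, 19.5 MHz, 22.5 MHz, 30 MHz

Frequencies that alias to 1.5 MHz are k·fs ± 1.5 MHz for integer k ≥ 0.
k=0: 1.5 MHz.
k=1: 9 MHz, 12 MHz.
k=2: 19.5 MHz, 22.5 MHz.
k=3: 30 MHz, 33 MHz.
k=4: 40.5 MHz, 43.5 MHz.
Within [7.5 MHz, 30 MHz]: 9 MHz, 12 MHz, 19.5 MHz, 22.5 MHz, 30 MHz.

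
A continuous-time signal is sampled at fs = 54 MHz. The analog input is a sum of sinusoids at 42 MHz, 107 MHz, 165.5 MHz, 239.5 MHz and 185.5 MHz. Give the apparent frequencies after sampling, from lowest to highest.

fs/2 = 27 MHz.
42 MHz > fs/2 = 27 MHz, folds to fs − 42 MHz = 12 MHz.
107 MHz mod fs = 53 MHz.
53 MHz > fs/2 = 27 MHz, folds to fs − 53 MHz = 1 MHz.
165.5 MHz mod fs = 3.5 MHz.
3.5 MHz ≤ fs/2 = 27 MHz, appears at 3.5 MHz.
239.5 MHz mod fs = 23.5 MHz.
23.5 MHz ≤ fs/2 = 27 MHz, appears at 23.5 MHz.
185.5 MHz mod fs = 23.5 MHz.
23.5 MHz ≤ fs/2 = 27 MHz, appears at 23.5 MHz.
Distinct values: {1 MHz, 3.5 MHz, 12 MHz, 23.5 MHz}.

1 MHz, 3.5 MHz, 12 MHz, 23.5 MHz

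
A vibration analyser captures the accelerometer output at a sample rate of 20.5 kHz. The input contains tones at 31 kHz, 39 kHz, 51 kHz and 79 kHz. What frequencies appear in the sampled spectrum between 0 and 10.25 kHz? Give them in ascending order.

2 kHz, 3 kHz, 10 kHz

fs/2 = 10.25 kHz.
31 kHz mod fs = 10.5 kHz.
10.5 kHz > fs/2 = 10.25 kHz, folds to fs − 10.5 kHz = 10 kHz.
39 kHz mod fs = 18.5 kHz.
18.5 kHz > fs/2 = 10.25 kHz, folds to fs − 18.5 kHz = 2 kHz.
51 kHz mod fs = 10 kHz.
10 kHz ≤ fs/2 = 10.25 kHz, appears at 10 kHz.
79 kHz mod fs = 17.5 kHz.
17.5 kHz > fs/2 = 10.25 kHz, folds to fs − 17.5 kHz = 3 kHz.
Distinct values: {2 kHz, 3 kHz, 10 kHz}.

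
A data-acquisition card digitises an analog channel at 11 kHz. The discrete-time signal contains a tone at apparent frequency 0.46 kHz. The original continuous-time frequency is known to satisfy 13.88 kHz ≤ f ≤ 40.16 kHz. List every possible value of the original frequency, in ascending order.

21.54 kHz, 22.46 kHz, 32.54 kHz, 33.46 kHz

Frequencies that alias to 0.46 kHz are k·fs ± 0.46 kHz for integer k ≥ 0.
k=0: 0.46 kHz.
k=1: 10.54 kHz, 11.46 kHz.
k=2: 21.54 kHz, 22.46 kHz.
k=3: 32.54 kHz, 33.46 kHz.
k=4: 43.54 kHz, 44.46 kHz.
Within [13.88 kHz, 40.16 kHz]: 21.54 kHz, 22.46 kHz, 32.54 kHz, 33.46 kHz.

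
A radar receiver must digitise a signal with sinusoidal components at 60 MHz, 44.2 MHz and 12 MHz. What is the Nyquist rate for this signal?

120 MHz

Highest-frequency component: 60 MHz.
Nyquist rate = 2 × 60 MHz = 120 MHz.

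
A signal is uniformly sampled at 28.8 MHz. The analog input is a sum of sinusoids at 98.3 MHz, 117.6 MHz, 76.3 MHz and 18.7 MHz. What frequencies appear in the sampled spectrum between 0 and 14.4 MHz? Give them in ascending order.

2.4 MHz, 10.1 MHz, 11.9 MHz

fs/2 = 14.4 MHz.
98.3 MHz mod fs = 11.9 MHz.
11.9 MHz ≤ fs/2 = 14.4 MHz, appears at 11.9 MHz.
117.6 MHz mod fs = 2.4 MHz.
2.4 MHz ≤ fs/2 = 14.4 MHz, appears at 2.4 MHz.
76.3 MHz mod fs = 18.7 MHz.
18.7 MHz > fs/2 = 14.4 MHz, folds to fs − 18.7 MHz = 10.1 MHz.
18.7 MHz > fs/2 = 14.4 MHz, folds to fs − 18.7 MHz = 10.1 MHz.
Distinct values: {2.4 MHz, 10.1 MHz, 11.9 MHz}.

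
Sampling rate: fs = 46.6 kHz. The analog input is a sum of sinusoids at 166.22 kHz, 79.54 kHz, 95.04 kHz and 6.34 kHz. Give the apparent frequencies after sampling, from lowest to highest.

fs/2 = 23.3 kHz.
166.22 kHz mod fs = 26.42 kHz.
26.42 kHz > fs/2 = 23.3 kHz, folds to fs − 26.42 kHz = 20.18 kHz.
79.54 kHz mod fs = 32.94 kHz.
32.94 kHz > fs/2 = 23.3 kHz, folds to fs − 32.94 kHz = 13.66 kHz.
95.04 kHz mod fs = 1.84 kHz.
1.84 kHz ≤ fs/2 = 23.3 kHz, appears at 1.84 kHz.
6.34 kHz ≤ fs/2 = 23.3 kHz, passes unchanged.
Distinct values: {1.84 kHz, 6.34 kHz, 13.66 kHz, 20.18 kHz}.

1.84 kHz, 6.34 kHz, 13.66 kHz, 20.18 kHz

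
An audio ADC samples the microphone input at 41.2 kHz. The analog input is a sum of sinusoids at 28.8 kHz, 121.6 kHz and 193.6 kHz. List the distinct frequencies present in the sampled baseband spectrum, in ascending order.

fs/2 = 20.6 kHz.
28.8 kHz > fs/2 = 20.6 kHz, folds to fs − 28.8 kHz = 12.4 kHz.
121.6 kHz mod fs = 39.2 kHz.
39.2 kHz > fs/2 = 20.6 kHz, folds to fs − 39.2 kHz = 2 kHz.
193.6 kHz mod fs = 28.8 kHz.
28.8 kHz > fs/2 = 20.6 kHz, folds to fs − 28.8 kHz = 12.4 kHz.
Distinct values: {2 kHz, 12.4 kHz}.

2 kHz, 12.4 kHz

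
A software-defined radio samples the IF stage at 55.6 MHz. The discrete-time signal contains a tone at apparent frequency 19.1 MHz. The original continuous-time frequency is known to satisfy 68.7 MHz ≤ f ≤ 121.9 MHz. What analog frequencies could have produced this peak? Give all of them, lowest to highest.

Frequencies that alias to 19.1 MHz are k·fs ± 19.1 MHz for integer k ≥ 0.
k=0: 19.1 MHz.
k=1: 36.5 MHz, 74.7 MHz.
k=2: 92.1 MHz, 130.3 MHz.
k=3: 147.7 MHz, 185.9 MHz.
Within [68.7 MHz, 121.9 MHz]: 74.7 MHz, 92.1 MHz.

74.7 MHz, 92.1 MHz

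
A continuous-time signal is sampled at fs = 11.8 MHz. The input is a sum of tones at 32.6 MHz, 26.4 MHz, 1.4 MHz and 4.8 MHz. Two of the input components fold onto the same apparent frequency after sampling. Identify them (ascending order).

fs/2 = 5.9 MHz.
32.6 MHz mod fs = 9 MHz.
9 MHz > fs/2 = 5.9 MHz, folds to fs − 9 MHz = 2.8 MHz.
26.4 MHz mod fs = 2.8 MHz.
2.8 MHz ≤ fs/2 = 5.9 MHz, appears at 2.8 MHz.
1.4 MHz ≤ fs/2 = 5.9 MHz, passes unchanged.
4.8 MHz ≤ fs/2 = 5.9 MHz, passes unchanged.
26.4 MHz and 32.6 MHz both map to 2.8 MHz.

26.4 MHz, 32.6 MHz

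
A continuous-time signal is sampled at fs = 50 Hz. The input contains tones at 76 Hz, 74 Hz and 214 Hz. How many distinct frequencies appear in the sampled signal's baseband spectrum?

2

fs/2 = 25 Hz.
76 Hz mod fs = 26 Hz.
26 Hz > fs/2 = 25 Hz, folds to fs − 26 Hz = 24 Hz.
74 Hz mod fs = 24 Hz.
24 Hz ≤ fs/2 = 25 Hz, appears at 24 Hz.
214 Hz mod fs = 14 Hz.
14 Hz ≤ fs/2 = 25 Hz, appears at 14 Hz.
Distinct values: {14 Hz, 24 Hz} → 2.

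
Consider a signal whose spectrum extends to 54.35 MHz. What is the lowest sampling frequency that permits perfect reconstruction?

108.7 MHz

Nyquist rate = 2 × 54.35 MHz = 108.7 MHz.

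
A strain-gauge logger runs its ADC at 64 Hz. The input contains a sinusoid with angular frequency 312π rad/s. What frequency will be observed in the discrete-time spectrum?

28 Hz

ω = 312π rad/s → f = ω/(2π) = 156 Hz.
156 Hz mod fs = 28 Hz.
28 Hz ≤ fs/2 = 32 Hz, appears at 28 Hz.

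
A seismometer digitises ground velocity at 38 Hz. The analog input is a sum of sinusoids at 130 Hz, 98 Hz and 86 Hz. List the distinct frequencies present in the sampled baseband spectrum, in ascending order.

fs/2 = 19 Hz.
130 Hz mod fs = 16 Hz.
16 Hz ≤ fs/2 = 19 Hz, appears at 16 Hz.
98 Hz mod fs = 22 Hz.
22 Hz > fs/2 = 19 Hz, folds to fs − 22 Hz = 16 Hz.
86 Hz mod fs = 10 Hz.
10 Hz ≤ fs/2 = 19 Hz, appears at 10 Hz.
Distinct values: {10 Hz, 16 Hz}.

10 Hz, 16 Hz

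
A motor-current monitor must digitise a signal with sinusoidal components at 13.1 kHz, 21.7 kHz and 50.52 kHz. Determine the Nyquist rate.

101.04 kHz

Highest-frequency component: 50.52 kHz.
Nyquist rate = 2 × 50.52 kHz = 101.04 kHz.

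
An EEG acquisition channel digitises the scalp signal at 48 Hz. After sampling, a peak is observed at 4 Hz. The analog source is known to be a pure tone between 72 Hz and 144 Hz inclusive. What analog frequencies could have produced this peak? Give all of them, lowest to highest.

92 Hz, 100 Hz, 140 Hz

Frequencies that alias to 4 Hz are k·fs ± 4 Hz for integer k ≥ 0.
k=0: 4 Hz.
k=1: 44 Hz, 52 Hz.
k=2: 92 Hz, 100 Hz.
k=3: 140 Hz, 148 Hz.
k=4: 188 Hz, 196 Hz.
Within [72 Hz, 144 Hz]: 92 Hz, 100 Hz, 140 Hz.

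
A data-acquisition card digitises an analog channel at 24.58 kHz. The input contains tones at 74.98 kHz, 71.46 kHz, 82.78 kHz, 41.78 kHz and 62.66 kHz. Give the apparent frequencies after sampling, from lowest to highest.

fs/2 = 12.29 kHz.
74.98 kHz mod fs = 1.24 kHz.
1.24 kHz ≤ fs/2 = 12.29 kHz, appears at 1.24 kHz.
71.46 kHz mod fs = 22.3 kHz.
22.3 kHz > fs/2 = 12.29 kHz, folds to fs − 22.3 kHz = 2.28 kHz.
82.78 kHz mod fs = 9.04 kHz.
9.04 kHz ≤ fs/2 = 12.29 kHz, appears at 9.04 kHz.
41.78 kHz mod fs = 17.2 kHz.
17.2 kHz > fs/2 = 12.29 kHz, folds to fs − 17.2 kHz = 7.38 kHz.
62.66 kHz mod fs = 13.5 kHz.
13.5 kHz > fs/2 = 12.29 kHz, folds to fs − 13.5 kHz = 11.08 kHz.
Distinct values: {1.24 kHz, 2.28 kHz, 7.38 kHz, 9.04 kHz, 11.08 kHz}.

1.24 kHz, 2.28 kHz, 7.38 kHz, 9.04 kHz, 11.08 kHz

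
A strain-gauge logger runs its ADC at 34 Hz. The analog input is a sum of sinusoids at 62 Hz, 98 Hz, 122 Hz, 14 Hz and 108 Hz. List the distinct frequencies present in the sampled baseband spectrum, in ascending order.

fs/2 = 17 Hz.
62 Hz mod fs = 28 Hz.
28 Hz > fs/2 = 17 Hz, folds to fs − 28 Hz = 6 Hz.
98 Hz mod fs = 30 Hz.
30 Hz > fs/2 = 17 Hz, folds to fs − 30 Hz = 4 Hz.
122 Hz mod fs = 20 Hz.
20 Hz > fs/2 = 17 Hz, folds to fs − 20 Hz = 14 Hz.
14 Hz ≤ fs/2 = 17 Hz, passes unchanged.
108 Hz mod fs = 6 Hz.
6 Hz ≤ fs/2 = 17 Hz, appears at 6 Hz.
Distinct values: {4 Hz, 6 Hz, 14 Hz}.

4 Hz, 6 Hz, 14 Hz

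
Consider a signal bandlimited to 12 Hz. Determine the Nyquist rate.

Nyquist rate = 2 × 12 Hz = 24 Hz.

24 Hz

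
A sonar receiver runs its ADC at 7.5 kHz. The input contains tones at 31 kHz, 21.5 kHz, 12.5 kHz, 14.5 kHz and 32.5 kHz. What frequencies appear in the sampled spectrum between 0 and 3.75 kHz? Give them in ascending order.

fs/2 = 3.75 kHz.
31 kHz mod fs = 1 kHz.
1 kHz ≤ fs/2 = 3.75 kHz, appears at 1 kHz.
21.5 kHz mod fs = 6.5 kHz.
6.5 kHz > fs/2 = 3.75 kHz, folds to fs − 6.5 kHz = 1 kHz.
12.5 kHz mod fs = 5 kHz.
5 kHz > fs/2 = 3.75 kHz, folds to fs − 5 kHz = 2.5 kHz.
14.5 kHz mod fs = 7 kHz.
7 kHz > fs/2 = 3.75 kHz, folds to fs − 7 kHz = 0.5 kHz.
32.5 kHz mod fs = 2.5 kHz.
2.5 kHz ≤ fs/2 = 3.75 kHz, appears at 2.5 kHz.
Distinct values: {0.5 kHz, 1 kHz, 2.5 kHz}.

0.5 kHz, 1 kHz, 2.5 kHz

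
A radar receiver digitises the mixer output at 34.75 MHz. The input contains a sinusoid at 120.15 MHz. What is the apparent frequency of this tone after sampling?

120.15 MHz mod fs = 15.9 MHz.
15.9 MHz ≤ fs/2 = 17.375 MHz, appears at 15.9 MHz.

15.9 MHz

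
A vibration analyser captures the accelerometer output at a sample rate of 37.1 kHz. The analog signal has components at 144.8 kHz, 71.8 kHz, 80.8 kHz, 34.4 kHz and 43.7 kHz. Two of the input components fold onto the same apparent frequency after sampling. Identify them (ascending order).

fs/2 = 18.55 kHz.
144.8 kHz mod fs = 33.5 kHz.
33.5 kHz > fs/2 = 18.55 kHz, folds to fs − 33.5 kHz = 3.6 kHz.
71.8 kHz mod fs = 34.7 kHz.
34.7 kHz > fs/2 = 18.55 kHz, folds to fs − 34.7 kHz = 2.4 kHz.
80.8 kHz mod fs = 6.6 kHz.
6.6 kHz ≤ fs/2 = 18.55 kHz, appears at 6.6 kHz.
34.4 kHz > fs/2 = 18.55 kHz, folds to fs − 34.4 kHz = 2.7 kHz.
43.7 kHz mod fs = 6.6 kHz.
6.6 kHz ≤ fs/2 = 18.55 kHz, appears at 6.6 kHz.
43.7 kHz and 80.8 kHz both map to 6.6 kHz.

43.7 kHz, 80.8 kHz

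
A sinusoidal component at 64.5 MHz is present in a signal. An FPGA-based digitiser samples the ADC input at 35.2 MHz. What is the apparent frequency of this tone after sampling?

64.5 MHz mod fs = 29.3 MHz.
29.3 MHz > fs/2 = 17.6 MHz, folds to fs − 29.3 MHz = 5.9 MHz.

5.9 MHz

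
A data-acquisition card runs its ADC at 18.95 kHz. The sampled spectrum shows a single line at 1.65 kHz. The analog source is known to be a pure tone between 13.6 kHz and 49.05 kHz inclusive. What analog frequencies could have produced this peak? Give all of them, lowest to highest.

Frequencies that alias to 1.65 kHz are k·fs ± 1.65 kHz for integer k ≥ 0.
k=0: 1.65 kHz.
k=1: 17.3 kHz, 20.6 kHz.
k=2: 36.25 kHz, 39.55 kHz.
k=3: 55.2 kHz, 58.5 kHz.
Within [13.6 kHz, 49.05 kHz]: 17.3 kHz, 20.6 kHz, 36.25 kHz, 39.55 kHz.

17.3 kHz, 20.6 kHz, 36.25 kHz, 39.55 kHz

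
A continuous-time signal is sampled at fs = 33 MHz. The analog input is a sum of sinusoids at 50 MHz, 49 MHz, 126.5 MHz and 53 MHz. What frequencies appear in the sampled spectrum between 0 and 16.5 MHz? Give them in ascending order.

5.5 MHz, 13 MHz, 16 MHz

fs/2 = 16.5 MHz.
50 MHz mod fs = 17 MHz.
17 MHz > fs/2 = 16.5 MHz, folds to fs − 17 MHz = 16 MHz.
49 MHz mod fs = 16 MHz.
16 MHz ≤ fs/2 = 16.5 MHz, appears at 16 MHz.
126.5 MHz mod fs = 27.5 MHz.
27.5 MHz > fs/2 = 16.5 MHz, folds to fs − 27.5 MHz = 5.5 MHz.
53 MHz mod fs = 20 MHz.
20 MHz > fs/2 = 16.5 MHz, folds to fs − 20 MHz = 13 MHz.
Distinct values: {5.5 MHz, 13 MHz, 16 MHz}.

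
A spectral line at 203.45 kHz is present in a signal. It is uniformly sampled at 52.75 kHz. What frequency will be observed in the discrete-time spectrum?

203.45 kHz mod fs = 45.2 kHz.
45.2 kHz > fs/2 = 26.375 kHz, folds to fs − 45.2 kHz = 7.55 kHz.

7.55 kHz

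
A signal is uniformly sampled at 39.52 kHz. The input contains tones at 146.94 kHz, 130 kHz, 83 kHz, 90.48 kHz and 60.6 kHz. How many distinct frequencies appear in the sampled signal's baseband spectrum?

4

fs/2 = 19.76 kHz.
146.94 kHz mod fs = 28.38 kHz.
28.38 kHz > fs/2 = 19.76 kHz, folds to fs − 28.38 kHz = 11.14 kHz.
130 kHz mod fs = 11.44 kHz.
11.44 kHz ≤ fs/2 = 19.76 kHz, appears at 11.44 kHz.
83 kHz mod fs = 3.96 kHz.
3.96 kHz ≤ fs/2 = 19.76 kHz, appears at 3.96 kHz.
90.48 kHz mod fs = 11.44 kHz.
11.44 kHz ≤ fs/2 = 19.76 kHz, appears at 11.44 kHz.
60.6 kHz mod fs = 21.08 kHz.
21.08 kHz > fs/2 = 19.76 kHz, folds to fs − 21.08 kHz = 18.44 kHz.
Distinct values: {3.96 kHz, 11.14 kHz, 11.44 kHz, 18.44 kHz} → 4.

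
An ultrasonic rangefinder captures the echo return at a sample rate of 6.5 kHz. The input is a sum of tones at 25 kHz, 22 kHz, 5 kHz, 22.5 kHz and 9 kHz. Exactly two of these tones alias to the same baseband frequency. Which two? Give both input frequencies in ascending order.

9 kHz, 22 kHz

fs/2 = 3.25 kHz.
25 kHz mod fs = 5.5 kHz.
5.5 kHz > fs/2 = 3.25 kHz, folds to fs − 5.5 kHz = 1 kHz.
22 kHz mod fs = 2.5 kHz.
2.5 kHz ≤ fs/2 = 3.25 kHz, appears at 2.5 kHz.
5 kHz > fs/2 = 3.25 kHz, folds to fs − 5 kHz = 1.5 kHz.
22.5 kHz mod fs = 3 kHz.
3 kHz ≤ fs/2 = 3.25 kHz, appears at 3 kHz.
9 kHz mod fs = 2.5 kHz.
2.5 kHz ≤ fs/2 = 3.25 kHz, appears at 2.5 kHz.
9 kHz and 22 kHz both map to 2.5 kHz.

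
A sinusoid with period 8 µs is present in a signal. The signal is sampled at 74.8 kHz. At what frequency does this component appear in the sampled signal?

24.6 kHz

T = 8 µs → f = 1/T = 125 kHz.
125 kHz mod fs = 50.2 kHz.
50.2 kHz > fs/2 = 37.4 kHz, folds to fs − 50.2 kHz = 24.6 kHz.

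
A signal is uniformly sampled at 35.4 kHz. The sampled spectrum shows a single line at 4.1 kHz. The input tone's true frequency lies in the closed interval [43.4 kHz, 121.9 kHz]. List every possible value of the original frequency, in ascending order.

66.7 kHz, 74.9 kHz, 102.1 kHz, 110.3 kHz

Frequencies that alias to 4.1 kHz are k·fs ± 4.1 kHz for integer k ≥ 0.
k=0: 4.1 kHz.
k=1: 31.3 kHz, 39.5 kHz.
k=2: 66.7 kHz, 74.9 kHz.
k=3: 102.1 kHz, 110.3 kHz.
k=4: 137.5 kHz, 145.7 kHz.
Within [43.4 kHz, 121.9 kHz]: 66.7 kHz, 74.9 kHz, 102.1 kHz, 110.3 kHz.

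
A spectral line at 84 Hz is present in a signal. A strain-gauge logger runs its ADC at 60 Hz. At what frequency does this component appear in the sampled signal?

84 Hz mod fs = 24 Hz.
24 Hz ≤ fs/2 = 30 Hz, appears at 24 Hz.

24 Hz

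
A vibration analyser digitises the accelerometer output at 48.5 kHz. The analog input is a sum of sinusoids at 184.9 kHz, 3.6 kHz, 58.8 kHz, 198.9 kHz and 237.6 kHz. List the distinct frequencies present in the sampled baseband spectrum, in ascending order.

fs/2 = 24.25 kHz.
184.9 kHz mod fs = 39.4 kHz.
39.4 kHz > fs/2 = 24.25 kHz, folds to fs − 39.4 kHz = 9.1 kHz.
3.6 kHz ≤ fs/2 = 24.25 kHz, passes unchanged.
58.8 kHz mod fs = 10.3 kHz.
10.3 kHz ≤ fs/2 = 24.25 kHz, appears at 10.3 kHz.
198.9 kHz mod fs = 4.9 kHz.
4.9 kHz ≤ fs/2 = 24.25 kHz, appears at 4.9 kHz.
237.6 kHz mod fs = 43.6 kHz.
43.6 kHz > fs/2 = 24.25 kHz, folds to fs − 43.6 kHz = 4.9 kHz.
Distinct values: {3.6 kHz, 4.9 kHz, 9.1 kHz, 10.3 kHz}.

3.6 kHz, 4.9 kHz, 9.1 kHz, 10.3 kHz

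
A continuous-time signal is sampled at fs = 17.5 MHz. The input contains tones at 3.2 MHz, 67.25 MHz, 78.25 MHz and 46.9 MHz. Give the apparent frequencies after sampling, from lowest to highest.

2.75 MHz, 3.2 MHz, 5.6 MHz, 8.25 MHz

fs/2 = 8.75 MHz.
3.2 MHz ≤ fs/2 = 8.75 MHz, passes unchanged.
67.25 MHz mod fs = 14.75 MHz.
14.75 MHz > fs/2 = 8.75 MHz, folds to fs − 14.75 MHz = 2.75 MHz.
78.25 MHz mod fs = 8.25 MHz.
8.25 MHz ≤ fs/2 = 8.75 MHz, appears at 8.25 MHz.
46.9 MHz mod fs = 11.9 MHz.
11.9 MHz > fs/2 = 8.75 MHz, folds to fs − 11.9 MHz = 5.6 MHz.
Distinct values: {2.75 MHz, 3.2 MHz, 5.6 MHz, 8.25 MHz}.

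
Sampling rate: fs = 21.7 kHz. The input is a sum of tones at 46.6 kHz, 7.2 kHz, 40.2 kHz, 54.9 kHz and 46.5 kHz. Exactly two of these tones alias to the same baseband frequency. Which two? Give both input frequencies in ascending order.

fs/2 = 10.85 kHz.
46.6 kHz mod fs = 3.2 kHz.
3.2 kHz ≤ fs/2 = 10.85 kHz, appears at 3.2 kHz.
7.2 kHz ≤ fs/2 = 10.85 kHz, passes unchanged.
40.2 kHz mod fs = 18.5 kHz.
18.5 kHz > fs/2 = 10.85 kHz, folds to fs − 18.5 kHz = 3.2 kHz.
54.9 kHz mod fs = 11.5 kHz.
11.5 kHz > fs/2 = 10.85 kHz, folds to fs − 11.5 kHz = 10.2 kHz.
46.5 kHz mod fs = 3.1 kHz.
3.1 kHz ≤ fs/2 = 10.85 kHz, appears at 3.1 kHz.
40.2 kHz and 46.6 kHz both map to 3.2 kHz.

40.2 kHz, 46.6 kHz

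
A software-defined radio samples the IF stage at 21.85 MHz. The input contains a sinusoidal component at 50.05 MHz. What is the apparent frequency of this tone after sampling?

50.05 MHz mod fs = 6.35 MHz.
6.35 MHz ≤ fs/2 = 10.925 MHz, appears at 6.35 MHz.

6.35 MHz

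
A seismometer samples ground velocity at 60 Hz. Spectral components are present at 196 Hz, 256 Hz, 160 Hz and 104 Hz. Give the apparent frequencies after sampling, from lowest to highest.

fs/2 = 30 Hz.
196 Hz mod fs = 16 Hz.
16 Hz ≤ fs/2 = 30 Hz, appears at 16 Hz.
256 Hz mod fs = 16 Hz.
16 Hz ≤ fs/2 = 30 Hz, appears at 16 Hz.
160 Hz mod fs = 40 Hz.
40 Hz > fs/2 = 30 Hz, folds to fs − 40 Hz = 20 Hz.
104 Hz mod fs = 44 Hz.
44 Hz > fs/2 = 30 Hz, folds to fs − 44 Hz = 16 Hz.
Distinct values: {16 Hz, 20 Hz}.

16 Hz, 20 Hz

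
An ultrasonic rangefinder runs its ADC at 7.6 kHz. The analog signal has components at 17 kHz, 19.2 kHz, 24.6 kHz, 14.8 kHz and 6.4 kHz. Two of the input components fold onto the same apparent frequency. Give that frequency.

fs/2 = 3.8 kHz.
17 kHz mod fs = 1.8 kHz.
1.8 kHz ≤ fs/2 = 3.8 kHz, appears at 1.8 kHz.
19.2 kHz mod fs = 4 kHz.
4 kHz > fs/2 = 3.8 kHz, folds to fs − 4 kHz = 3.6 kHz.
24.6 kHz mod fs = 1.8 kHz.
1.8 kHz ≤ fs/2 = 3.8 kHz, appears at 1.8 kHz.
14.8 kHz mod fs = 7.2 kHz.
7.2 kHz > fs/2 = 3.8 kHz, folds to fs − 7.2 kHz = 0.4 kHz.
6.4 kHz > fs/2 = 3.8 kHz, folds to fs − 6.4 kHz = 1.2 kHz.
17 kHz and 24.6 kHz both map to 1.8 kHz.

1.8 kHz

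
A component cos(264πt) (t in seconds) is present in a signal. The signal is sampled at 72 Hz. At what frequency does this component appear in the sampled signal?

12 Hz

ω = 264π rad/s → f = ω/(2π) = 132 Hz.
132 Hz mod fs = 60 Hz.
60 Hz > fs/2 = 36 Hz, folds to fs − 60 Hz = 12 Hz.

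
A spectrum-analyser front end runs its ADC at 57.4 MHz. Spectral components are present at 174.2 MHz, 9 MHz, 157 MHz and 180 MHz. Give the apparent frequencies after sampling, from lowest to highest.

fs/2 = 28.7 MHz.
174.2 MHz mod fs = 2 MHz.
2 MHz ≤ fs/2 = 28.7 MHz, appears at 2 MHz.
9 MHz ≤ fs/2 = 28.7 MHz, passes unchanged.
157 MHz mod fs = 42.2 MHz.
42.2 MHz > fs/2 = 28.7 MHz, folds to fs − 42.2 MHz = 15.2 MHz.
180 MHz mod fs = 7.8 MHz.
7.8 MHz ≤ fs/2 = 28.7 MHz, appears at 7.8 MHz.
Distinct values: {2 MHz, 7.8 MHz, 9 MHz, 15.2 MHz}.

2 MHz, 7.8 MHz, 9 MHz, 15.2 MHz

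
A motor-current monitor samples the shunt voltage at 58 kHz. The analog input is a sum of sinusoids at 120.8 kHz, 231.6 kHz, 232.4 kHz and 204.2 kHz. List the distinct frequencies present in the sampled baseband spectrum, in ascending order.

fs/2 = 29 kHz.
120.8 kHz mod fs = 4.8 kHz.
4.8 kHz ≤ fs/2 = 29 kHz, appears at 4.8 kHz.
231.6 kHz mod fs = 57.6 kHz.
57.6 kHz > fs/2 = 29 kHz, folds to fs − 57.6 kHz = 0.4 kHz.
232.4 kHz mod fs = 0.4 kHz.
0.4 kHz ≤ fs/2 = 29 kHz, appears at 0.4 kHz.
204.2 kHz mod fs = 30.2 kHz.
30.2 kHz > fs/2 = 29 kHz, folds to fs − 30.2 kHz = 27.8 kHz.
Distinct values: {0.4 kHz, 4.8 kHz, 27.8 kHz}.

0.4 kHz, 4.8 kHz, 27.8 kHz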